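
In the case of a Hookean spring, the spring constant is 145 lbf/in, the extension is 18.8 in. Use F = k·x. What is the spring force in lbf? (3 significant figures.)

F is given directly by: F = kx.
k = 145 lbf/in = 25393 N/m; x = 18.8 in = 0.4775 m.
F = 12126 N  (the unit combination reduces to kg·m/s² = N)
12126 N × (1 lbf / 4.448 N) = 2726 lbf

2730 lbf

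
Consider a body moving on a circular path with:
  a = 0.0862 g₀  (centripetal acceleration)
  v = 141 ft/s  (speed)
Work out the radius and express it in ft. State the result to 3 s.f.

7170 ft

Solving a = v²/r for r: r = v²/a.
a = 0.0862 g₀ = 0.8453 m/s²; v = 141 ft/s = 42.98 m/s.
r = 2185 m
2185 m × (1 ft / 0.3048 m) = 7168 ft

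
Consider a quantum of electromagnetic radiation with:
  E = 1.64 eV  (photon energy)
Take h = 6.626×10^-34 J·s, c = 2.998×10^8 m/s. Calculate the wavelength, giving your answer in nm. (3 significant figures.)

756 nm

Rearranging: λ = hc/E.
E = 1.64 eV = 2.628×10^-19 J; h = 6.626×10^-34 J·s; c = 2.998×10^8 m/s.
λ = 7.560×10^-7 m
7.560×10^-7 m × (1 nm / 1.000×10^-9 m) = 756.0 nm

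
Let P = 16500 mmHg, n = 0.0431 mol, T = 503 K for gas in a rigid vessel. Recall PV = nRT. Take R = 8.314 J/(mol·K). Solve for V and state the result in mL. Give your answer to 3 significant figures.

81.9 mL

Rearranging PV = nRT for V: V = nRT/P.
P = 16500 mmHg = 2.200×10^6 Pa; n = 0.0431 mol; T = 503 K; R = 8.314 J/(mol·K).
V = 8.194×10^-5 m³
8.194×10^-5 m³ × (1 mL / 1.000×10^-6 m³) = 81.94 mL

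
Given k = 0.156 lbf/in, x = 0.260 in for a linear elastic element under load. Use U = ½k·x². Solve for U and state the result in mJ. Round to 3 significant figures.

U is given directly by: U = ½kx².
k = 0.156 lbf/in = 27.32 N/m; x = 0.260 in = 0.006604 m.
U = 5.957×10^-4 J
5.957×10^-4 J × (1 mJ / 0.001000 J) = 0.5957 mJ

0.596 mJ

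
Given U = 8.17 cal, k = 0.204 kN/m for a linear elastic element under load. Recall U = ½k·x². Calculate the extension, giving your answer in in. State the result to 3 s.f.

Rearranging: x = √(2U/k).
U = 8.17 cal = 34.18 J; k = 0.204 kN/m = 204.0 N/m.
x = 0.5789 m
0.5789 m × (1 in / 0.02540 m) = 22.79 in

22.8 in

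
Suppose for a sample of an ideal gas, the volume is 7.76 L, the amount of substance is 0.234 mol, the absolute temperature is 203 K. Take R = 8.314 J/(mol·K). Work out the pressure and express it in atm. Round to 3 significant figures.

0.502 atm

From the ideal-gas law: P = nRT/V.
V = 7.76 L = 0.007760 m³; n = 0.234 mol; T = 203 K; R = 8.314 J/(mol·K).
P = 50893 Pa
50893 Pa × (1 atm / 1.013×10^5 Pa) = 0.5023 atm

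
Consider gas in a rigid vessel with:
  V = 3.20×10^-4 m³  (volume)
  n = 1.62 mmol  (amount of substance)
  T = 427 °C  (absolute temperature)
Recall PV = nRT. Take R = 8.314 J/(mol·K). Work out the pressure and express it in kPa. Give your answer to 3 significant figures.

P is given directly by: P = nRT/V.
V = 3.20×10^-4 m³; n = 1.62 mmol = 0.001620 mol; T = 427 °C = 700.1 K; R = 8.314 J/(mol·K).
P = 29469 Pa
29469 Pa × (1 kPa / 1000 Pa) = 29.47 kPa

29.5 kPa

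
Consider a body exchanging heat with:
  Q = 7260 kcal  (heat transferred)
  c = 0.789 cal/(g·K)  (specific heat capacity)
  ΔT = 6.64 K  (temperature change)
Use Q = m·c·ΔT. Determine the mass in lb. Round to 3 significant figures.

3060 lb

Rearranging: m = Q/(c·ΔT).
Q = 7260 kcal = 3.038×10^7 J; c = 0.789 cal/(g·K) = 3301 J/(kg·K); ΔT = 6.64 K.
m = 1386 kg
1386 kg × (1 lb / 0.4536 kg) = 3055 lb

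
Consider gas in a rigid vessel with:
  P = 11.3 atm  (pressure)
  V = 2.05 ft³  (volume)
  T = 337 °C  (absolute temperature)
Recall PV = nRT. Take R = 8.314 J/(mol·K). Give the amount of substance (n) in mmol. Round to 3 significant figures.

13100 mmol

Solving PV = nRT for n: n = PV/(RT).
P = 11.3 atm = 1.145×10^6 Pa; V = 2.05 ft³ = 0.05805 m³; T = 337 °C = 610.1 K; R = 8.314 J/(mol·K).
n = 13.10 mol
13.10 mol × (1 mmol / 0.001000 mol) = 13102 mmol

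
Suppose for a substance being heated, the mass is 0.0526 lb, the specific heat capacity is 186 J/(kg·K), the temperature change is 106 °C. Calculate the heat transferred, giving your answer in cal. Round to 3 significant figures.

112 cal

Directly: Q = mcΔT.
m = 0.0526 lb = 0.02386 kg; c = 186 J/(kg·K); ΔT = 106 °C = 106.0 K.
Q = 470.4 J  (the unit combination reduces to kg·m²/s² = J)
470.4 J × (1 cal / 4.184 J) = 112.4 cal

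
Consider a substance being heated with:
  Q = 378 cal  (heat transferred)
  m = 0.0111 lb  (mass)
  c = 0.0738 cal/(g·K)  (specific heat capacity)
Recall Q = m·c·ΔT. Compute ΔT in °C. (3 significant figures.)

Rearranging: ΔT = Q/(m·c).
Q = 378 cal = 1582 J; m = 0.0111 lb = 0.005035 kg; c = 0.0738 cal/(g·K) = 308.8 J/(kg·K).
ΔT = 1017 K
Since 1 °C = 1 K, 1017 °C.

1020 °C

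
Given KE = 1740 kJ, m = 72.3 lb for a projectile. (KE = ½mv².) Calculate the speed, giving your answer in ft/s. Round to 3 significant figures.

Rearranging: v = √(2·KE/m).
KE = 1740 kJ = 1.740×10^6 J; m = 72.3 lb = 32.79 kg.
v = 325.8 m/s
325.8 m/s × (1 ft/s / 0.3048 m/s) = 1069 ft/s

1070 ft/s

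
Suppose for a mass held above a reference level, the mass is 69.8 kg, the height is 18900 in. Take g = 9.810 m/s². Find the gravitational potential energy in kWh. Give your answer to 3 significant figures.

0.0913 kWh

PE is given directly by: PE = mgh.
m = 69.8 kg; h = 18900 in = 480.1 m; g = 9.810 m/s².
PE = 3.287×10^5 J  (the unit combination reduces to kg·m²/s² = J)
3.287×10^5 J × (1 kWh / 3.600×10^6 J) = 0.09131 kWh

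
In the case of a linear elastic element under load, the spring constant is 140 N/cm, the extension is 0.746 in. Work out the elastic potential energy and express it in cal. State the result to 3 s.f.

0.601 cal

U is given directly by: U = ½kx².
k = 140 N/cm = 14000 N/m; x = 0.746 in = 0.01895 m.
U = 2.513 J
2.513 J × (1 cal / 4.184 J) = 0.6007 cal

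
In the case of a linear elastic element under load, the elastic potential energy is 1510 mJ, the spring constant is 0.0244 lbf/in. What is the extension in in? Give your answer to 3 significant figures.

Rearranging U = ½k·x² for x: x = √(2U/k).
U = 1510 mJ = 1.510 J; k = 0.0244 lbf/in = 4.273 N/m.
x = 0.8407 m
0.8407 m × (1 in / 0.02540 m) = 33.10 in

33.1 in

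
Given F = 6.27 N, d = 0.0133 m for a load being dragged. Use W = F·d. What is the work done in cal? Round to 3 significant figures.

0.0199 cal

W is given directly by: W = F·d.
F = 6.27 N; d = 0.0133 m.
W = 0.08339 J  (the unit combination reduces to kg·m²/s² = J)
0.08339 J × (1 cal / 4.184 J) = 0.01993 cal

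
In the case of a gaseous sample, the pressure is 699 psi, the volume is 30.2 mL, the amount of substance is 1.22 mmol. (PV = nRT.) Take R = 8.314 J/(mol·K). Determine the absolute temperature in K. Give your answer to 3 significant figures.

Rearranging PV = nRT for T: T = PV/(nR).
P = 699 psi = 4.819×10^6 Pa; V = 30.2 mL = 3.020×10^-5 m³; n = 1.22 mmol = 0.001220 mol; R = 8.314 J/(mol·K).
T = 14349 K

14300 K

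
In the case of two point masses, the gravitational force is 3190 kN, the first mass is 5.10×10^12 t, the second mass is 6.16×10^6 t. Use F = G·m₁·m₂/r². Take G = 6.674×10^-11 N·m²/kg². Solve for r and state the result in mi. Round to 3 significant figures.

From Newton's law of gravitation: r = √(G·m₁m₂/F).
F = 3190 kN = 3.190×10^6 N; m₁ = 5.10×10^12 t = 5.100×10^15 kg; m₂ = 6.16×10^6 t = 6.160×10^9 kg; G = 6.674×10^-11 N·m²/kg².
r = 25637 m
25637 m × (1 mi / 1609 m) = 15.93 mi

15.9 mi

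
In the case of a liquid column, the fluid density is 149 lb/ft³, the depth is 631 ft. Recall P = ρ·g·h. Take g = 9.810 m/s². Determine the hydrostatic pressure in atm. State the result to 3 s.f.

Directly: P = ρgh.
ρ = 149 lb/ft³ = 2387 kg/m³; h = 631 ft = 192.3 m; g = 9.810 m/s².
P = 4.503×10^6 Pa
4.503×10^6 Pa × (1 atm / 1.013×10^5 Pa) = 44.44 atm

44.4 atm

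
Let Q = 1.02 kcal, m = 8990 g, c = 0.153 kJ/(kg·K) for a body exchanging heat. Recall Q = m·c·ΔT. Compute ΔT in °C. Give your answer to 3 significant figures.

3.10 °C

Rearranging: ΔT = Q/(m·c).
Q = 1.02 kcal = 4268 J; m = 8990 g = 8.990 kg; c = 0.153 kJ/(kg·K) = 153.0 J/(kg·K).
ΔT = 3.103 K
Since 1 °C = 1 K, 3.103 °C.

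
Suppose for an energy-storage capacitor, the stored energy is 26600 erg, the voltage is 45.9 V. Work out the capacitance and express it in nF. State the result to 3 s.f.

Solving E = ½C·V² for C: C = 2E/V².
E = 26600 erg = 0.002660 J; V = 45.9 V.
C = 2.525×10^-6 F
2.525×10^-6 F × (1 nF / 1.000×10^-9 F) = 2525 nF

2530 nF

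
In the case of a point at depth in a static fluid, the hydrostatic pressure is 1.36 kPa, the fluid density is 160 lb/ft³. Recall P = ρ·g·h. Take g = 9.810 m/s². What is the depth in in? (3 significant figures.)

Rearranging P = ρ·g·h for h: h = P/(ρ·g).
P = 1.36 kPa = 1360 Pa; ρ = 160 lb/ft³ = 2563 kg/m³; g = 9.810 m/s².
h = 0.05409 m
0.05409 m × (1 in / 0.02540 m) = 2.130 in

2.13 in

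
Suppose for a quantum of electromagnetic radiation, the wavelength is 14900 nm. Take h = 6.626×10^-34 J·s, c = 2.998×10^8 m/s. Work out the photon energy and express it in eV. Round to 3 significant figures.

Directly: E = hc/λ.
λ = 14900 nm = 1.490×10^-5 m; h = 6.626×10^-34 J·s; c = 2.998×10^8 m/s.
E = 1.333×10^-20 J
1.333×10^-20 J × (1 eV / 1.602×10^-19 J) = 0.08321 eV

0.0832 eV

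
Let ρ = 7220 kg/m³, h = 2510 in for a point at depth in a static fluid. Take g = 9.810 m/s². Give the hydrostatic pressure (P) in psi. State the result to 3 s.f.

655 psi

Directly: P = ρgh.
ρ = 7220 kg/m³; h = 2510 in = 63.75 m; g = 9.810 m/s².
P = 4.516×10^6 Pa  (the unit combination reduces to kg/(m·s²) = Pa)
4.516×10^6 Pa × (1 psi / 6895 Pa) = 654.9 psi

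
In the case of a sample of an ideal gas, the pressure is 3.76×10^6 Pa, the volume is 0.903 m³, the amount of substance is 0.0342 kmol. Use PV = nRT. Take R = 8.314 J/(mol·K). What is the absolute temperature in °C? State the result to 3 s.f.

11700 °C

From the ideal-gas law: T = PV/(nR).
P = 3.76×10^6 Pa; V = 0.903 m³; n = 0.0342 kmol = 34.20 mol; R = 8.314 J/(mol·K).
T = 11941 K
11941 K − 273.15 = 11668 °C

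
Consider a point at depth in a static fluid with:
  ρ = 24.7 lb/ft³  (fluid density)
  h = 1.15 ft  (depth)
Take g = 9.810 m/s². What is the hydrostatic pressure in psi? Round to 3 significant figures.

0.197 psi

Directly: P = ρgh.
ρ = 24.7 lb/ft³ = 395.7 kg/m³; h = 1.15 ft = 0.3505 m; g = 9.810 m/s².
P = 1361 Pa
1361 Pa × (1 psi / 6895 Pa) = 0.1973 psi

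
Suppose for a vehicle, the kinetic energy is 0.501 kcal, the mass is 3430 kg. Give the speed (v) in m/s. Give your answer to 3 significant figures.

Rearranging KE = ½mv² for v: v = √(2·KE/m).
KE = 0.501 kcal = 2096 J; m = 3430 kg.
v = 1.106 m/s

1.11 m/s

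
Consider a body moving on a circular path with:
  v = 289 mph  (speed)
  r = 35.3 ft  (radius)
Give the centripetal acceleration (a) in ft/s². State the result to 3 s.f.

5090 ft/s²

a is given directly by: a = v²/r.
v = 289 mph = 129.2 m/s; r = 35.3 ft = 10.76 m.
a = 1551 m/s²
1551 m/s² × (1 ft/s² / 0.3048 m/s²) = 5090 ft/s²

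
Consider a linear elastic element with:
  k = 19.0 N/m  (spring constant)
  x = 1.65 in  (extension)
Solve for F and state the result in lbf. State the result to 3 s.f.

0.179 lbf

From Hooke's law: F = kx.
k = 19.0 N/m; x = 1.65 in = 0.04191 m.
F = 0.7963 N
0.7963 N × (1 lbf / 4.448 N) = 0.1790 lbf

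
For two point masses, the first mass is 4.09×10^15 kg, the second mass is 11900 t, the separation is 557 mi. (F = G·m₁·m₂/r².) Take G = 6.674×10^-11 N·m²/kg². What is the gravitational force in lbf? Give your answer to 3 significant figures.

From Newton's law of gravitation: F = Gm₁m₂/r².
m₁ = 4.09×10^15 kg; m₂ = 11900 t = 1.190×10^7 kg; r = 557 mi = 8.964×10^5 m; G = 6.674×10^-11 N·m²/kg².
F = 4.042 N
4.042 N × (1 lbf / 4.448 N) = 0.9088 lbf

0.909 lbf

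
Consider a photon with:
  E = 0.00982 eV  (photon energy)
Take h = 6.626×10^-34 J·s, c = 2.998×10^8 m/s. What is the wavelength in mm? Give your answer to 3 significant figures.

0.126 mm

Rearranging E = h·c/λ for λ: λ = hc/E.
E = 0.00982 eV = 1.573×10^-21 J; h = 6.626×10^-34 J·s; c = 2.998×10^8 m/s.
λ = 1.263×10^-4 m
1.263×10^-4 m × (1 mm / 0.001000 m) = 0.1263 mm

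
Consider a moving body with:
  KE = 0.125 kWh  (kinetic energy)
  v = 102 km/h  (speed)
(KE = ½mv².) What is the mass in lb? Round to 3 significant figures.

2470 lb

Rearranging: m = 2·KE/v².
KE = 0.125 kWh = 4.500×10^5 J; v = 102 km/h = 28.33 m/s.
m = 1121 kg
1121 kg × (1 lb / 0.4536 kg) = 2472 lb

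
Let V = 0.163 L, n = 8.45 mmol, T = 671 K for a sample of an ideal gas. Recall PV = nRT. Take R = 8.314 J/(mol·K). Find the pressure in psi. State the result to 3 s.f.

41.9 psi

From the ideal-gas law: P = nRT/V.
V = 0.163 L = 1.630×10^-4 m³; n = 8.45 mmol = 0.008450 mol; T = 671 K; R = 8.314 J/(mol·K).
P = 2.892×10^5 Pa
2.892×10^5 Pa × (1 psi / 6895 Pa) = 41.95 psi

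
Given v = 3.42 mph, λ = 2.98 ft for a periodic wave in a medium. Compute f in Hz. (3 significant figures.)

1.68 Hz

Rearranging v = f·λ for f: f = v/λ.
v = 3.42 mph = 1.529 m/s; λ = 2.98 ft = 0.9083 m.
f = 1.683 Hz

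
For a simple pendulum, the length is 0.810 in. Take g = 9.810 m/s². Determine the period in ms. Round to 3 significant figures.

Directly: T = 2π√(L/g).
L = 0.810 in = 0.02057 m; g = 9.810 m/s².
T = 0.2877 s
0.2877 s × (1 ms / 0.001000 s) = 287.7 ms

288 ms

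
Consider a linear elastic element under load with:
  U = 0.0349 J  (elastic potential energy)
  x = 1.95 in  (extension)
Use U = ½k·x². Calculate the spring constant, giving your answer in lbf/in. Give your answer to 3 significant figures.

Rearranging: k = 2U/x².
U = 0.0349 J; x = 1.95 in = 0.04953 m.
k = 28.45 N/m
28.45 N/m × (1 lbf/in / 175.1 N/m) = 0.1625 lbf/in

0.162 lbf/in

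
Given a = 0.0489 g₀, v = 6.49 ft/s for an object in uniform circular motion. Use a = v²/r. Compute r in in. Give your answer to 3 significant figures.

Solving a = v²/r for r: r = v²/a.
a = 0.0489 g₀ = 0.4795 m/s²; v = 6.49 ft/s = 1.978 m/s.
r = 8.160 m
8.160 m × (1 in / 0.02540 m) = 321.3 in

321 in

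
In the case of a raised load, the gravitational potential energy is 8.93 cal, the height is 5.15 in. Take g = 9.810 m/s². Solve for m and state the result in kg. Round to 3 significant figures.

29.1 kg

Rearranging: m = PE/(g·h).
PE = 8.93 cal = 37.36 J; h = 5.15 in = 0.1308 m; g = 9.810 m/s².
m = 29.12 kg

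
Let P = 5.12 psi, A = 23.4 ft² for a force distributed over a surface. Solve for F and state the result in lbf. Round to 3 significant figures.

Solving P = F/A for F: F = P·A.
P = 5.12 psi = 35301 Pa; A = 23.4 ft² = 2.174 m².
F = 76742 N
76742 N × (1 lbf / 4.448 N) = 17252 lbf

17300 lbf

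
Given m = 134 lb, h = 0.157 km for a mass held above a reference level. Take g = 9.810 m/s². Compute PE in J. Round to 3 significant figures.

Directly: PE = mgh.
m = 134 lb = 60.78 kg; h = 0.157 km = 157.0 m; g = 9.810 m/s².
PE = 93614 J  (the unit combination reduces to kg·m²/s² = J)

93600 J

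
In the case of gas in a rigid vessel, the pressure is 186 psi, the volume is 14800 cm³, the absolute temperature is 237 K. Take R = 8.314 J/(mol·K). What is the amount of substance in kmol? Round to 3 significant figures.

Rearranging PV = nRT for n: n = PV/(RT).
P = 186 psi = 1.282×10^6 Pa; V = 14800 cm³ = 0.01480 m³; T = 237 K; R = 8.314 J/(mol·K).
n = 9.632 mol
9.632 mol × (1 kmol / 1000 mol) = 0.009632 kmol

0.00963 kmol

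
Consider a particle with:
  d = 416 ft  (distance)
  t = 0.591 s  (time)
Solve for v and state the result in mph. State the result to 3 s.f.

Directly: v = d/t.
d = 416 ft = 126.8 m; t = 0.591 s.
v = 214.5 m/s
214.5 m/s × (1 mph / 0.4470 m/s) = 479.9 mph

480 mph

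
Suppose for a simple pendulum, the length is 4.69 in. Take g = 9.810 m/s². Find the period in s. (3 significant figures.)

0.692 s

Directly: T = 2π√(L/g).
L = 4.69 in = 0.1191 m; g = 9.810 m/s².
T = 0.6924 s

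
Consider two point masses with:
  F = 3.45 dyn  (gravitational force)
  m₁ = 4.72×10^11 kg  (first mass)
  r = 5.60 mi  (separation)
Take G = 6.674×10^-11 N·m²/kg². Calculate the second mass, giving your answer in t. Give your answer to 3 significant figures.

From Newton's law of gravitation: m₂ = F·r²/(G·m₁).
F = 3.45 dyn = 3.450×10^-5 N; m₁ = 4.72×10^11 kg; r = 5.60 mi = 9012 m; G = 6.674×10^-11 N·m²/kg².
m₂ = 88.95 kg
88.95 kg × (1 t / 1000 kg) = 0.08895 t

0.0890 t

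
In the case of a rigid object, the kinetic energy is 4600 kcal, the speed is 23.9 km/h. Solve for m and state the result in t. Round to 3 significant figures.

Solving KE = ½mv² for m: m = 2·KE/v².
KE = 4600 kcal = 1.925×10^7 J; v = 23.9 km/h = 6.639 m/s.
m = 8.734×10^5 kg
8.734×10^5 kg × (1 t / 1000 kg) = 873.4 t

873 t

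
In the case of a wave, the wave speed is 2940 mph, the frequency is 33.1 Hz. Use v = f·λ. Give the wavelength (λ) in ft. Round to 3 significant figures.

Rearranging v = f·λ for λ: λ = v/f.
v = 2940 mph = 1314 m/s; f = 33.1 Hz.
λ = 39.71 m
39.71 m × (1 ft / 0.3048 m) = 130.3 ft

130 ft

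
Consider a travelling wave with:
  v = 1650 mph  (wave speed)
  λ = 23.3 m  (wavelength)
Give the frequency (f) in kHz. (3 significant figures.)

0.0317 kHz

Rearranging: f = v/λ.
v = 1650 mph = 737.6 m/s; λ = 23.3 m.
f = 31.66 Hz
31.66 Hz × (1 kHz / 1000 Hz) = 0.03166 kHz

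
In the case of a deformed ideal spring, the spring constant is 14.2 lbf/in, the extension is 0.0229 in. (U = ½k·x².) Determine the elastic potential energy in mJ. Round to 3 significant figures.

Directly: U = ½kx².
k = 14.2 lbf/in = 2487 N/m; x = 0.0229 in = 5.817×10^-4 m.
U = 4.207×10^-4 J
4.207×10^-4 J × (1 mJ / 0.001000 J) = 0.4207 mJ

0.421 mJ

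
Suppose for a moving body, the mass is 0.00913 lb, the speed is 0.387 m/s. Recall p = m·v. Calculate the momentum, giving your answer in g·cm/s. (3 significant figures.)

160 g·cm/s

Directly: p = mv.
m = 0.00913 lb = 0.004141 kg; v = 0.387 m/s.
p = 0.001603 kg·m/s
0.001603 kg·m/s × (1 g·cm/s / 1.000×10^-5 kg·m/s) = 160.3 g·cm/s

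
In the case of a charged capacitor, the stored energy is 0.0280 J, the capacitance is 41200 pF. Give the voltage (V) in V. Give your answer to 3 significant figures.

Rearranging E = ½C·V² for V: V = √(2E/C).
E = 0.0280 J; C = 41200 pF = 4.120×10^-8 F.
V = 1166 V  (the unit combination reduces to kg·m²/(A·s³) = V)

1170 V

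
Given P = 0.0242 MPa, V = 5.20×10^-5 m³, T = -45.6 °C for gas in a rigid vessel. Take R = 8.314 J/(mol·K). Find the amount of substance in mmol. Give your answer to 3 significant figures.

0.665 mmol

Solving PV = nRT for n: n = PV/(RT).
P = 0.0242 MPa = 24200 Pa; V = 5.20×10^-5 m³; T = -45.6 °C = 227.5 K; R = 8.314 J/(mol·K).
n = 6.652×10^-4 mol
6.652×10^-4 mol × (1 mmol / 0.001000 mol) = 0.6652 mmol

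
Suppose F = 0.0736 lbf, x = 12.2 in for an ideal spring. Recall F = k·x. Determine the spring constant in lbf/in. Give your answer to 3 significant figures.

0.00603 lbf/in

Rearranging: k = F/x.
F = 0.0736 lbf = 0.3274 N; x = 12.2 in = 0.3099 m.
k = 1.057 N/m
1.057 N/m × (1 lbf/in / 175.1 N/m) = 0.006033 lbf/in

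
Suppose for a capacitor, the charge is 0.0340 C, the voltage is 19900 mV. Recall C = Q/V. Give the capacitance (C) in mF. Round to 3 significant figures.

1.71 mF

Directly: C = Q/V.
Q = 0.0340 C; V = 19900 mV = 19.90 V.
C = 0.001709 F
0.001709 F × (1 mF / 0.001000 F) = 1.709 mF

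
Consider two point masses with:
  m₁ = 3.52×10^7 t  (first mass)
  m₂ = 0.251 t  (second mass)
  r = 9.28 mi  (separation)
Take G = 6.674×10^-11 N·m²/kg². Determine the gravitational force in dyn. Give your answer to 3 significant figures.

0.264 dyn

Directly: F = Gm₁m₂/r².
m₁ = 3.52×10^7 t = 3.520×10^10 kg; m₂ = 0.251 t = 251.0 kg; r = 9.28 mi = 14935 m; G = 6.674×10^-11 N·m²/kg².
F = 2.644×10^-6 N
2.644×10^-6 N × (1 dyn / 1.000×10^-5 N) = 0.2644 dyn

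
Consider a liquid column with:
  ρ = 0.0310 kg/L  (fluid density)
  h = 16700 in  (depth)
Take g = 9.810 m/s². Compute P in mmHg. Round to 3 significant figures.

Directly: P = ρgh.
ρ = 0.0310 kg/L = 31.00 kg/m³; h = 16700 in = 424.2 m; g = 9.810 m/s².
P = 1.290×10^5 Pa  (the unit combination reduces to kg/(m·s²) = Pa)
1.290×10^5 Pa × (1 mmHg / 133.3 Pa) = 967.6 mmHg

968 mmHg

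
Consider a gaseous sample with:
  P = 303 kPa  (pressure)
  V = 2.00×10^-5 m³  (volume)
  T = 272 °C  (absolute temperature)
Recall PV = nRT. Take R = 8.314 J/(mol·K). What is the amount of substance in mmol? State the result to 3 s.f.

Rearranging PV = nRT for n: n = PV/(RT).
P = 303 kPa = 3.030×10^5 Pa; V = 2.00×10^-5 m³; T = 272 °C = 545.1 K; R = 8.314 J/(mol·K).
n = 0.001337 mol
0.001337 mol × (1 mmol / 0.001000 mol) = 1.337 mmol

1.34 mmol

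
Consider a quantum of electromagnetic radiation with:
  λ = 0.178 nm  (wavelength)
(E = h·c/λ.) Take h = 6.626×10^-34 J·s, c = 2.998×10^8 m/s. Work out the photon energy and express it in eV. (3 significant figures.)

6970 eV

E is given directly by: E = hc/λ.
λ = 0.178 nm = 1.780×10^-10 m; h = 6.626×10^-34 J·s; c = 2.998×10^8 m/s.
E = 1.116×10^-15 J
1.116×10^-15 J × (1 eV / 1.602×10^-19 J) = 6966 eV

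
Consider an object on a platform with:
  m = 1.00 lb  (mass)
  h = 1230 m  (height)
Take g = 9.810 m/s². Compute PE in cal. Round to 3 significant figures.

PE is given directly by: PE = mgh.
m = 1.00 lb = 0.4536 kg; h = 1230 m; g = 9.810 m/s².
PE = 5473 J  (the unit combination reduces to kg·m²/s² = J)
5473 J × (1 cal / 4.184 J) = 1308 cal

1310 cal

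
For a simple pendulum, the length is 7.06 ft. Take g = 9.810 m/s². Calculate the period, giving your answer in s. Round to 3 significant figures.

T is given directly by: T = 2π√(L/g).
L = 7.06 ft = 2.152 m; g = 9.810 m/s².
T = 2.943 s

2.94 s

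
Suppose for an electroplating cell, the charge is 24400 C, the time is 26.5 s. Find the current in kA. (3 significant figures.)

Rearranging: I = q/t.
q = 24400 C; t = 26.5 s.
I = 920.8 A
920.8 A × (1 kA / 1000 A) = 0.9208 kA

0.921 kA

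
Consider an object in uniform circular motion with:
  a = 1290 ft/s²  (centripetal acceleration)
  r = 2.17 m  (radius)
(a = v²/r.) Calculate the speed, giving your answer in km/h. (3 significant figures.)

105 km/h

Rearranging: v = √(a·r).
a = 1290 ft/s² = 393.2 m/s²; r = 2.17 m.
v = 29.21 m/s
29.21 m/s × (1 km/h / 0.2778 m/s) = 105.2 km/h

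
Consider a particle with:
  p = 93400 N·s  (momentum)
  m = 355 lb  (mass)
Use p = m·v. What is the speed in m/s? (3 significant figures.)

580 m/s

Rearranging: v = p/m.
p = 93400 N·s = 93400 kg·m/s; m = 355 lb = 161.0 kg.
v = 580.0 m/s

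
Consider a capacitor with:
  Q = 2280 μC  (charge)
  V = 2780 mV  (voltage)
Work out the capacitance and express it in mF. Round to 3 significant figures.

C is given directly by: C = Q/V.
Q = 2280 μC = 0.002280 C; V = 2780 mV = 2.780 V.
C = 8.201×10^-4 F
8.201×10^-4 F × (1 mF / 0.001000 F) = 0.8201 mF

0.820 mF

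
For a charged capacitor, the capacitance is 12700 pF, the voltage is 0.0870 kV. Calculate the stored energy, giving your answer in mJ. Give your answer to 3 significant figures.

E is given directly by: E = ½CV².
C = 12700 pF = 1.270×10^-8 F; V = 0.0870 kV = 87.00 V.
E = 4.806×10^-5 J
4.806×10^-5 J × (1 mJ / 0.001000 J) = 0.04806 mJ

0.0481 mJ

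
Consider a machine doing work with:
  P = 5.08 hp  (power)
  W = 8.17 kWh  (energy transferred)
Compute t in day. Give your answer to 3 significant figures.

0.0899 day

Rearranging: t = W/P.
P = 5.08 hp = 3788 W; W = 8.17 kWh = 2.941×10^7 J.
t = 7764 s
7764 s × (1 day / 86400 s) = 0.08986 day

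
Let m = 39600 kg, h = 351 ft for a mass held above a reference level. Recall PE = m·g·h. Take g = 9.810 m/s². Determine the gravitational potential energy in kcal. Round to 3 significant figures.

Directly: PE = mgh.
m = 39600 kg; h = 351 ft = 107.0 m; g = 9.810 m/s².
PE = 4.156×10^7 J  (the unit combination reduces to kg·m²/s² = J)
4.156×10^7 J × (1 kcal / 4184 J) = 9933 kcal

9930 kcal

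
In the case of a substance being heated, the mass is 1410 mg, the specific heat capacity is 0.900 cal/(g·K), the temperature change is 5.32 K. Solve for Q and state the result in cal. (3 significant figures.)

Directly: Q = mcΔT.
m = 1410 mg = 0.001410 kg; c = 0.900 cal/(g·K) = 3766 J/(kg·K); ΔT = 5.32 K.
Q = 28.25 J
28.25 J × (1 cal / 4.184 J) = 6.751 cal

6.75 cal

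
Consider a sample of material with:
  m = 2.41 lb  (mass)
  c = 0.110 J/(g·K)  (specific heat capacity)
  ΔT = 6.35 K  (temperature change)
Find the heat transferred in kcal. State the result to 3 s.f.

0.182 kcal

Q is given directly by: Q = mcΔT.
m = 2.41 lb = 1.093 kg; c = 0.110 J/(g·K) = 110.0 J/(kg·K); ΔT = 6.35 K.
Q = 763.6 J  (the unit combination reduces to kg·m²/s² = J)
763.6 J × (1 kcal / 4184 J) = 0.1825 kcal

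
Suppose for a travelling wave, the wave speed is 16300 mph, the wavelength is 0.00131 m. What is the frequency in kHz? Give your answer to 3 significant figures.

Rearranging v = f·λ for f: f = v/λ.
v = 16300 mph = 7287 m/s; λ = 0.00131 m.
f = 5.562×10^6 Hz
5.562×10^6 Hz × (1 kHz / 1000 Hz) = 5562 kHz

5560 kHz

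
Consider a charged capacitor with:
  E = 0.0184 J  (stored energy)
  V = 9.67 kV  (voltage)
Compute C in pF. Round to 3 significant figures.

Rearranging E = ½C·V² for C: C = 2E/V².
E = 0.0184 J; V = 9.67 kV = 9670 V.
C = 3.935×10^-10 F
3.935×10^-10 F × (1 pF / 1.000×10^-12 F) = 393.5 pF

394 pF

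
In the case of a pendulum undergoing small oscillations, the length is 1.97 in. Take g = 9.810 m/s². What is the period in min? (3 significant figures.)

0.00748 min

T is given directly by: T = 2π√(L/g).
L = 1.97 in = 0.05004 m; g = 9.810 m/s².
T = 0.4487 s
0.4487 s × (1 min / 60.00 s) = 0.007479 min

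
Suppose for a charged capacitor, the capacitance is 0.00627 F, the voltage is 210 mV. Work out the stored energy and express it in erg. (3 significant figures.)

1380 erg

Directly: E = ½CV².
C = 0.00627 F; V = 210 mV = 0.2100 V.
E = 1.383×10^-4 J
1.383×10^-4 J × (1 erg / 1.000×10^-7 J) = 1383 erg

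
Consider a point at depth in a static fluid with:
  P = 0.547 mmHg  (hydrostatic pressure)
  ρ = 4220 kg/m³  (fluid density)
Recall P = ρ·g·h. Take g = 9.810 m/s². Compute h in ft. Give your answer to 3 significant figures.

0.00578 ft

Rearranging P = ρ·g·h for h: h = P/(ρ·g).
P = 0.547 mmHg = 72.93 Pa; ρ = 4220 kg/m³; g = 9.810 m/s².
h = 0.001762 m
0.001762 m × (1 ft / 0.3048 m) = 0.005780 ft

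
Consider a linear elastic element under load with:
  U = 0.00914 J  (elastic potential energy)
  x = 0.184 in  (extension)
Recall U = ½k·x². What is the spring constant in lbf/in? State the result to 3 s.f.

Solving U = ½k·x² for k: k = 2U/x².
U = 0.00914 J; x = 0.184 in = 0.004674 m.
k = 836.9 N/m
836.9 N/m × (1 lbf/in / 175.1 N/m) = 4.779 lbf/in

4.78 lbf/in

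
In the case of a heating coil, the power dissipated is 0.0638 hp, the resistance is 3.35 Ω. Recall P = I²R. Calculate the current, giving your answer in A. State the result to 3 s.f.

Rearranging P = I²R for I: I = √(P/R).
P = 0.0638 hp = 47.58 W; R = 3.35 Ω.
I = 3.769 A

3.77 A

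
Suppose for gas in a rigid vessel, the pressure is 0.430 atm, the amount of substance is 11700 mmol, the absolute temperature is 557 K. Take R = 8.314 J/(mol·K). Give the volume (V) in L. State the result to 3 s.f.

From the ideal-gas law: V = nRT/P.
P = 0.430 atm = 43570 Pa; n = 11700 mmol = 11.70 mol; T = 557 K; R = 8.314 J/(mol·K).
V = 1.244 m³
1.244 m³ × (1 L / 0.001000 m³) = 1244 L

1240 L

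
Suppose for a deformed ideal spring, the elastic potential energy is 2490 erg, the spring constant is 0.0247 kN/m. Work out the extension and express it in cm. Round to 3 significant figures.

Rearranging U = ½k·x² for x: x = √(2U/k).
U = 2490 erg = 2.490×10^-4 J; k = 0.0247 kN/m = 24.70 N/m.
x = 0.004490 m
0.004490 m × (1 cm / 0.01000 m) = 0.4490 cm

0.449 cm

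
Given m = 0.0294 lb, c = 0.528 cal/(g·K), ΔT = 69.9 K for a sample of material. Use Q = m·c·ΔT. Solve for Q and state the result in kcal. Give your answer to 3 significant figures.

0.492 kcal

Directly: Q = mcΔT.
m = 0.0294 lb = 0.01334 kg; c = 0.528 cal/(g·K) = 2209 J/(kg·K); ΔT = 69.9 K.
Q = 2059 J  (the unit combination reduces to kg·m²/s² = J)
2059 J × (1 kcal / 4184 J) = 0.4922 kcal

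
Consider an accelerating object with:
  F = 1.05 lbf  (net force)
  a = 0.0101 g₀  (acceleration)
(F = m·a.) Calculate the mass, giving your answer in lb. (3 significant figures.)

104 lb

From Newton's second law: m = F/a.
F = 1.05 lbf = 4.671 N; a = 0.0101 g₀ = 0.09905 m/s².
m = 47.16 kg
47.16 kg × (1 lb / 0.4536 kg) = 104.0 lb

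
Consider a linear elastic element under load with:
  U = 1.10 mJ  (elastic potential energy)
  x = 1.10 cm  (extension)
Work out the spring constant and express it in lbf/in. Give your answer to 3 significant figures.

Solving U = ½k·x² for k: k = 2U/x².
U = 1.10 mJ = 0.001100 J; x = 1.10 cm = 0.01100 m.
k = 18.18 N/m
18.18 N/m × (1 lbf/in / 175.1 N/m) = 0.1038 lbf/in

0.104 lbf/in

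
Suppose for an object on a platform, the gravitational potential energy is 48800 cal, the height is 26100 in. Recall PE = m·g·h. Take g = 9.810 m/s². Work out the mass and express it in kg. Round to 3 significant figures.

Rearranging PE = m·g·h for m: m = PE/(g·h).
PE = 48800 cal = 2.042×10^5 J; h = 26100 in = 662.9 m; g = 9.810 m/s².
m = 31.40 kg

31.4 kg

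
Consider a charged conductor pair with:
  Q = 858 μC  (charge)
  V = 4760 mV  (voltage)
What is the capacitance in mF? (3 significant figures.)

0.180 mF

Directly: C = Q/V.
Q = 858 μC = 8.580×10^-4 C; V = 4760 mV = 4.760 V.
C = 1.803×10^-4 F
1.803×10^-4 F × (1 mF / 0.001000 F) = 0.1803 mF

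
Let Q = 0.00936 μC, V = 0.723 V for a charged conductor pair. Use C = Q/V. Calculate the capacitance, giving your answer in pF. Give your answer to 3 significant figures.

12900 pF

C is given directly by: C = Q/V.
Q = 0.00936 μC = 9.360×10^-9 C; V = 0.723 V.
C = 1.295×10^-8 F
1.295×10^-8 F × (1 pF / 1.000×10^-12 F) = 12946 pF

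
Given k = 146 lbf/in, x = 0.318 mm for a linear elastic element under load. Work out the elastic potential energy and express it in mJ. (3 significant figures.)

Directly: U = ½kx².
k = 146 lbf/in = 25569 N/m; x = 0.318 mm = 3.180×10^-4 m.
U = 0.001293 J
0.001293 J × (1 mJ / 0.001000 J) = 1.293 mJ

1.29 mJ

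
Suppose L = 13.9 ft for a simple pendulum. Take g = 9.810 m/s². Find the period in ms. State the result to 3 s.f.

4130 ms

Directly: T = 2π√(L/g).
L = 13.9 ft = 4.237 m; g = 9.810 m/s².
T = 4.129 s
4.129 s × (1 ms / 0.001000 s) = 4129 ms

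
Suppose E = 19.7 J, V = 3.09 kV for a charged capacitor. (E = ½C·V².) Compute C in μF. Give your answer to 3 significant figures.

4.13 μF

Solving E = ½C·V² for C: C = 2E/V².
E = 19.7 J; V = 3.09 kV = 3090 V.
C = 4.126×10^-6 F
4.126×10^-6 F × (1 μF / 1.000×10^-6 F) = 4.126 μF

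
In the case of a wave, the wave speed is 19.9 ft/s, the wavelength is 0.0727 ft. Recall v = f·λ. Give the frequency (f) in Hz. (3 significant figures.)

274 Hz

Solving v = f·λ for f: f = v/λ.
v = 19.9 ft/s = 6.066 m/s; λ = 0.0727 ft = 0.02216 m.
f = 273.7 Hz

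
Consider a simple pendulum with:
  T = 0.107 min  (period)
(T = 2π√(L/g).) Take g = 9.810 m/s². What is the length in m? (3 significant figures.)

Rearranging: L = g·(T/2π)².
T = 0.107 min = 6.420 s; g = 9.810 m/s².
L = 10.24 m

10.2 m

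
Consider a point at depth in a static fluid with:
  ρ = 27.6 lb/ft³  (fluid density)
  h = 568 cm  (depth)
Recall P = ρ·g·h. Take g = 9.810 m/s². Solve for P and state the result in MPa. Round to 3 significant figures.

Directly: P = ρgh.
ρ = 27.6 lb/ft³ = 442.1 kg/m³; h = 568 cm = 5.680 m; g = 9.810 m/s².
P = 24635 Pa  (the unit combination reduces to kg/(m·s²) = Pa)
24635 Pa × (1 MPa / 1.000×10^6 Pa) = 0.02463 MPa

0.0246 MPa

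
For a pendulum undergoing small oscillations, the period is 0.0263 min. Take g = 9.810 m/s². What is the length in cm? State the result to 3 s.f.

Rearranging T = 2π√(L/g) for L: L = g·(T/2π)².
T = 0.0263 min = 1.578 s; g = 9.810 m/s².
L = 0.6188 m
0.6188 m × (1 cm / 0.01000 m) = 61.88 cm

61.9 cm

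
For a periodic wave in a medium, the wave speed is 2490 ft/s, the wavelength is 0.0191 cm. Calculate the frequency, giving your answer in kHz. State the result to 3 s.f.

Rearranging v = f·λ for f: f = v/λ.
v = 2490 ft/s = 759.0 m/s; λ = 0.0191 cm = 1.910×10^-4 m.
f = 3.974×10^6 Hz
3.974×10^6 Hz × (1 kHz / 1000 Hz) = 3974 kHz

3970 kHz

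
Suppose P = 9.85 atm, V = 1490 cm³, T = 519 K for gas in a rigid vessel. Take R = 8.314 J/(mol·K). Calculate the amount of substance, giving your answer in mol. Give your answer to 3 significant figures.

Solving PV = nRT for n: n = PV/(RT).
P = 9.85 atm = 9.981×10^5 Pa; V = 1490 cm³ = 0.001490 m³; T = 519 K; R = 8.314 J/(mol·K).
n = 0.3446 mol

0.345 mol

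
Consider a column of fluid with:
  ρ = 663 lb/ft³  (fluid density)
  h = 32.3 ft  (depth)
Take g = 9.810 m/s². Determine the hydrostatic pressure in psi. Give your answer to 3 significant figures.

P is given directly by: P = ρgh.
ρ = 663 lb/ft³ = 10620 kg/m³; h = 32.3 ft = 9.845 m; g = 9.810 m/s².
P = 1.026×10^6 Pa  (the unit combination reduces to kg/(m·s²) = Pa)
1.026×10^6 Pa × (1 psi / 6895 Pa) = 148.8 psi

149 psi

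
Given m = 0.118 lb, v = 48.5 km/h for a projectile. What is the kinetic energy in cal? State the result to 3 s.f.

1.16 cal

Directly: KE = ½mv².
m = 0.118 lb = 0.05352 kg; v = 48.5 km/h = 13.47 m/s.
KE = 4.857 J
4.857 J × (1 cal / 4.184 J) = 1.161 cal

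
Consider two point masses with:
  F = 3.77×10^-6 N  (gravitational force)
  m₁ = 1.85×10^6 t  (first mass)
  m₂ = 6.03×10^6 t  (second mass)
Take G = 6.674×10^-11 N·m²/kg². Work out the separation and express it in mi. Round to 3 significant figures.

From Newton's law of gravitation: r = √(G·m₁m₂/F).
F = 3.77×10^-6 N; m₁ = 1.85×10^6 t = 1.850×10^9 kg; m₂ = 6.03×10^6 t = 6.030×10^9 kg; G = 6.674×10^-11 N·m²/kg².
r = 1.405×10^7 m
1.405×10^7 m × (1 mi / 1609 m) = 8732 mi

8730 mi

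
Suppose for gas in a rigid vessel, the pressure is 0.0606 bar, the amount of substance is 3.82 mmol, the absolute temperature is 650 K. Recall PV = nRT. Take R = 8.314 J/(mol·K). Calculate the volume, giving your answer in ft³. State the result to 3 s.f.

0.120 ft³

From the ideal-gas law: V = nRT/P.
P = 0.0606 bar = 6060 Pa; n = 3.82 mmol = 0.003820 mol; T = 650 K; R = 8.314 J/(mol·K).
V = 0.003407 m³
0.003407 m³ × (1 ft³ / 0.02832 m³) = 0.1203 ft³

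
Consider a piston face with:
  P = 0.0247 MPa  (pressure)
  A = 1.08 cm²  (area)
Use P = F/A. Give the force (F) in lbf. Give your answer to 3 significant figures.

0.600 lbf

Solving P = F/A for F: F = P·A.
P = 0.0247 MPa = 24700 Pa; A = 1.08 cm² = 1.080×10^-4 m².
F = 2.668 N
2.668 N × (1 lbf / 4.448 N) = 0.5997 lbf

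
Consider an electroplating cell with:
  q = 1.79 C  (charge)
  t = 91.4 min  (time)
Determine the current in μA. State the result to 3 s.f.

326 μA

Solving q = I·t for I: I = q/t.
q = 1.79 C; t = 91.4 min = 5484 s.
I = 3.264×10^-4 A
3.264×10^-4 A × (1 μA / 1.000×10^-6 A) = 326.4 μA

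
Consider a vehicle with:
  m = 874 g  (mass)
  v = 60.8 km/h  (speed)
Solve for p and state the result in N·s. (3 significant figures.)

p is given directly by: p = mv.
m = 874 g = 0.8740 kg; v = 60.8 km/h = 16.89 m/s.
p = 14.76 kg·m/s
Since 1 N·s = 1 kg·m/s, 14.76 N·s.

14.8 N·s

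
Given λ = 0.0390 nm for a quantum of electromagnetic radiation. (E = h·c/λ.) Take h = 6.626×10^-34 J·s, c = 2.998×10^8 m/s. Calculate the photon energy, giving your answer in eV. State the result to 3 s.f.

31800 eV

E is given directly by: E = hc/λ.
λ = 0.0390 nm = 3.900×10^-11 m; h = 6.626×10^-34 J·s; c = 2.998×10^8 m/s.
E = 5.094×10^-15 J  (the unit combination reduces to kg·m²/s² = J)
5.094×10^-15 J × (1 eV / 1.602×10^-19 J) = 31791 eV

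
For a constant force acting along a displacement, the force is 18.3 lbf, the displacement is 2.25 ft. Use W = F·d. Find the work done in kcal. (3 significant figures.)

Directly: W = F·d.
F = 18.3 lbf = 81.40 N; d = 2.25 ft = 0.6858 m.
W = 55.83 J
55.83 J × (1 kcal / 4184 J) = 0.01334 kcal

0.0133 kcal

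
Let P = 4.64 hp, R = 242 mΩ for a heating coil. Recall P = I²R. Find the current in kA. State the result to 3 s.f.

0.120 kA

Solving P = I²R for I: I = √(P/R).
P = 4.64 hp = 3460 W; R = 242 mΩ = 0.2420 Ω.
I = 119.6 A
119.6 A × (1 kA / 1000 A) = 0.1196 kA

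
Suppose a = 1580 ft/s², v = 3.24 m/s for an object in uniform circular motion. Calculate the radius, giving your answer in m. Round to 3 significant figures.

Rearranging: r = v²/a.
a = 1580 ft/s² = 481.6 m/s²; v = 3.24 m/s.
r = 0.02180 m

0.0218 m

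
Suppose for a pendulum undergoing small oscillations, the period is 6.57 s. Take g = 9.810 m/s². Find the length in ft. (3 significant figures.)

35.2 ft

Rearranging T = 2π√(L/g) for L: L = g·(T/2π)².
T = 6.57 s; g = 9.810 m/s².
L = 10.73 m
10.73 m × (1 ft / 0.3048 m) = 35.19 ft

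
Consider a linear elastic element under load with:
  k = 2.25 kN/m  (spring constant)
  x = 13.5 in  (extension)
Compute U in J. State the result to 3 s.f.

Directly: U = ½kx².
k = 2.25 kN/m = 2250 N/m; x = 13.5 in = 0.3429 m.
U = 132.3 J

132 J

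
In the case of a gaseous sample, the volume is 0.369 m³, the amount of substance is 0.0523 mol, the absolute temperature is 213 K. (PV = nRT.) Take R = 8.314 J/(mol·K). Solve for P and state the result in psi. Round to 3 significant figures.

P is given directly by: P = nRT/V.
V = 0.369 m³; n = 0.0523 mol; T = 213 K; R = 8.314 J/(mol·K).
P = 251.0 Pa
251.0 Pa × (1 psi / 6895 Pa) = 0.03640 psi

0.0364 psi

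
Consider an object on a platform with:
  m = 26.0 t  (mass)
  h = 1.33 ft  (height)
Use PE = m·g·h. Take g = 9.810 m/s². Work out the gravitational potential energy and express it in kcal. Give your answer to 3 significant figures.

24.7 kcal

PE is given directly by: PE = mgh.
m = 26.0 t = 26000 kg; h = 1.33 ft = 0.4054 m; g = 9.810 m/s².
PE = 1.034×10^5 J  (the unit combination reduces to kg·m²/s² = J)
1.034×10^5 J × (1 kcal / 4184 J) = 24.71 kcal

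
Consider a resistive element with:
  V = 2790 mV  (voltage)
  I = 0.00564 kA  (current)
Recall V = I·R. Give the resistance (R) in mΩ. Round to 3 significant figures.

Rearranging V = I·R for R: R = V/I.
V = 2790 mV = 2.790 V; I = 0.00564 kA = 5.640 A.
R = 0.4947 Ω
0.4947 Ω × (1 mΩ / 0.001000 Ω) = 494.7 mΩ

495 mΩ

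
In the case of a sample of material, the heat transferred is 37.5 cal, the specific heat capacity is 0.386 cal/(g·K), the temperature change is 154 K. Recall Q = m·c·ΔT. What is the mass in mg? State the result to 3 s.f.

631 mg

Rearranging Q = m·c·ΔT for m: m = Q/(c·ΔT).
Q = 37.5 cal = 156.9 J; c = 0.386 cal/(g·K) = 1615 J/(kg·K); ΔT = 154 K.
m = 6.308×10^-4 kg
6.308×10^-4 kg × (1 mg / 1.000×10^-6 kg) = 630.8 mg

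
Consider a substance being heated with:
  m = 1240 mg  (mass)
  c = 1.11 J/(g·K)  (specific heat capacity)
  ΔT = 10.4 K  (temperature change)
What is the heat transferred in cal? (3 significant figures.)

Q is given directly by: Q = mcΔT.
m = 1240 mg = 0.001240 kg; c = 1.11 J/(g·K) = 1110 J/(kg·K); ΔT = 10.4 K.
Q = 14.31 J  (the unit combination reduces to kg·m²/s² = J)
14.31 J × (1 cal / 4.184 J) = 3.421 cal

3.42 cal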